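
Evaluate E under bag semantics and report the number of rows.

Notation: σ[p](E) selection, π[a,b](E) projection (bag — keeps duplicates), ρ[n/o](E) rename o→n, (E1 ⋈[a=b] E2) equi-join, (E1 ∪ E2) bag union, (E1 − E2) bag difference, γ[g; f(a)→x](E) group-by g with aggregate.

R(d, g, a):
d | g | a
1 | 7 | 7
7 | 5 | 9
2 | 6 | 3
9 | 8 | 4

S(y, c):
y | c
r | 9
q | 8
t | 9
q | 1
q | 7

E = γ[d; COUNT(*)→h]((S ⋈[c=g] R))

Per-node cardinality:
  S → 5
  R → 4
  (S ⋈[c=g] R) → 2
  γ[d; COUNT(*)→h]((S ⋈[c=g] R)) → 2

|E| = 2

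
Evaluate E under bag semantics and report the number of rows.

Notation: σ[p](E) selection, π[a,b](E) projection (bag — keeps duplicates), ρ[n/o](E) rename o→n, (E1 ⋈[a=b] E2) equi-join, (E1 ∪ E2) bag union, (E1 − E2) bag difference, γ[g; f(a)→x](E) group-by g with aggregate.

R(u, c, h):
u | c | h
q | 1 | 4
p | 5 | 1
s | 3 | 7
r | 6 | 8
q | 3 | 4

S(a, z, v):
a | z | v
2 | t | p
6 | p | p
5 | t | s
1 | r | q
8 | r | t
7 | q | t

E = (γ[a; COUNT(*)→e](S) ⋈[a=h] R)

Row counts bottom-up:
  S → 6
  γ[a; COUNT(*)→e](S) → 6
  R → 5
  (γ[a; COUNT(*)→e](S) ⋈[a=h] R) → 3

|E| = 3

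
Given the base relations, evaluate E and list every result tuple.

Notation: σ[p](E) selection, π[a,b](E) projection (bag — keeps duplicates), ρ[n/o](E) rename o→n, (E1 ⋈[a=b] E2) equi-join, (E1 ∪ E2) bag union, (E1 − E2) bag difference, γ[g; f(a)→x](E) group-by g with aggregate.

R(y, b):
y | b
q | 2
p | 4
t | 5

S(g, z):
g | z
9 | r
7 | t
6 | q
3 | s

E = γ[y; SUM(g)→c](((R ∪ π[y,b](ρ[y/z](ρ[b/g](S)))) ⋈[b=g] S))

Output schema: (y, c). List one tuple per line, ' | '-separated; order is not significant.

Stepwise |·|:
  R → 3
  S → 4
  ρ[b/g](S) → 4
  ρ[y/z](ρ[b/g](S)) → 4
  π[y,b](ρ[y/z](ρ[b/g](S))) → 4
  (R ∪ π[y,b](ρ[y/z](ρ[b/g](S)))) → 7
  S → 4
  ((R ∪ π[y,b](ρ[y/z](ρ[b/g](S)))) ⋈[b=g] S) → 4
  γ[y; SUM(g)→c](((R ∪ π[y,b](ρ[y/z](ρ[b/g](S)))) ⋈[b=g] S)) → 4

== RESULT ==
y | c
q | 6
r | 9
s | 3
t | 7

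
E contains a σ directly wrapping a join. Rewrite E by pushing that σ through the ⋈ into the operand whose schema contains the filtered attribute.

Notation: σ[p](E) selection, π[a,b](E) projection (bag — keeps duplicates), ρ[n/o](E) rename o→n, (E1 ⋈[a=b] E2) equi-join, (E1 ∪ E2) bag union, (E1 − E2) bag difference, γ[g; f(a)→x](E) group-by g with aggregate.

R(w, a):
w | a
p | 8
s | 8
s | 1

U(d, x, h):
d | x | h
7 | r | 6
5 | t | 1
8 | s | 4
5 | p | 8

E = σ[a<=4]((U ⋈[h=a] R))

σ filters on a, owned by the right side.
E' = (U ⋈[h=a] σ[a<=4](R))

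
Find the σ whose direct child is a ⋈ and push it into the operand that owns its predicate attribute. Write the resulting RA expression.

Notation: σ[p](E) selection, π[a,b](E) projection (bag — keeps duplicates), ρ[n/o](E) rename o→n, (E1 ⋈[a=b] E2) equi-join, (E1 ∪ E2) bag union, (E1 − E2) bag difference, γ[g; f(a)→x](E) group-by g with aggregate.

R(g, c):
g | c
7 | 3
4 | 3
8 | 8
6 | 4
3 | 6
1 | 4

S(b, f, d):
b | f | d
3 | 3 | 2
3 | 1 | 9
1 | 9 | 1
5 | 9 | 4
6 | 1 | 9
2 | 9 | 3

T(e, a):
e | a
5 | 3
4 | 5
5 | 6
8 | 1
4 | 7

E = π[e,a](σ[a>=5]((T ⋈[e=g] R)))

σ filters on a, owned by the left side.
E' = π[e,a]((σ[a>=5](T) ⋈[e=g] R))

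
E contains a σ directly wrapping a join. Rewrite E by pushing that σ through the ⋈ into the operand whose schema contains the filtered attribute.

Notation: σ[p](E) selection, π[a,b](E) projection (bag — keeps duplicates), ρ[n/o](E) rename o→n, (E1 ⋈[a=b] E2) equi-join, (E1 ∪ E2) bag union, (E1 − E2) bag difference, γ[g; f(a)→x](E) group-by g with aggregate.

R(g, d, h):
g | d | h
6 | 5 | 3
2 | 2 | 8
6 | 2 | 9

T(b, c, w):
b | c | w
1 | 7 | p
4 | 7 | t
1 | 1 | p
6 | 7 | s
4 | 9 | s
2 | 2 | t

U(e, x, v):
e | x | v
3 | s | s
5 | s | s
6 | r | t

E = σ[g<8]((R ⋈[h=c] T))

σ filters on g, owned by the left side.
E' = (σ[g<8](R) ⋈[h=c] T)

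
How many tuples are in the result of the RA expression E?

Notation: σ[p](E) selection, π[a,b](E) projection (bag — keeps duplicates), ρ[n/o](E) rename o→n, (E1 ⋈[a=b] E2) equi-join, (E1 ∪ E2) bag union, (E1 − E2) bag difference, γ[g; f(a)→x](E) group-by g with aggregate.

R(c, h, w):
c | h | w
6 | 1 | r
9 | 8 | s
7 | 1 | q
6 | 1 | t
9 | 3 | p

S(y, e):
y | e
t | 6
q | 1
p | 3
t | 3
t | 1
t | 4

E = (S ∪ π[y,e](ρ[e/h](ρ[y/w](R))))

Stepwise |·|:
  S → 6
  R → 5
  ρ[y/w](R) → 5
  ρ[e/h](ρ[y/w](R)) → 5
  π[y,e](ρ[e/h](ρ[y/w](R))) → 5
  (S ∪ π[y,e](ρ[e/h](ρ[y/w](R)))) → 11

|E| = 11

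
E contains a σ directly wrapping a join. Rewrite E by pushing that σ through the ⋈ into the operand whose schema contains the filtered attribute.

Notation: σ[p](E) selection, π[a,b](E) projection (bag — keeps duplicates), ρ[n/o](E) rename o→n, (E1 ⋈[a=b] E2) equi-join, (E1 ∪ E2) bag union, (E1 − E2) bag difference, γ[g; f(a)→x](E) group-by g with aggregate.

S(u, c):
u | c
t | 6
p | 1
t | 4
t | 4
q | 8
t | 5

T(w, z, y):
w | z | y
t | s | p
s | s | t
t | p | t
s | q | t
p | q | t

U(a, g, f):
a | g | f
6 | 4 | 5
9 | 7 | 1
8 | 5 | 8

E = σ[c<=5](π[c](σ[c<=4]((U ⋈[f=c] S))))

σ filters on c, owned by the right side.
E' = σ[c<=5](π[c]((U ⋈[f=c] σ[c<=4](S))))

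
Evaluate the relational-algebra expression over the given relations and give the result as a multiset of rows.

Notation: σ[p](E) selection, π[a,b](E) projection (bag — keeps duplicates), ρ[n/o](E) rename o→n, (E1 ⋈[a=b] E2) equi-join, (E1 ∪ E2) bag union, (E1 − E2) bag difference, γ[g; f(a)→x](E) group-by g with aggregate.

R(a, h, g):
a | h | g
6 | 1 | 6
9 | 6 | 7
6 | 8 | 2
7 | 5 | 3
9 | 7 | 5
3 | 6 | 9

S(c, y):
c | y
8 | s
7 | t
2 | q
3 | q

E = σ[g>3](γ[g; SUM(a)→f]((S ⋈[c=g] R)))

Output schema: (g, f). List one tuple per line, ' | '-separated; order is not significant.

Row counts bottom-up:
  S → 4
  R → 6
  (S ⋈[c=g] R) → 3
  γ[g; SUM(a)→f]((S ⋈[c=g] R)) → 3
  σ[g>3](γ[g; SUM(a)→f]((S ⋈[c=g] R))) → 1

== RESULT ==
g | f
7 | 9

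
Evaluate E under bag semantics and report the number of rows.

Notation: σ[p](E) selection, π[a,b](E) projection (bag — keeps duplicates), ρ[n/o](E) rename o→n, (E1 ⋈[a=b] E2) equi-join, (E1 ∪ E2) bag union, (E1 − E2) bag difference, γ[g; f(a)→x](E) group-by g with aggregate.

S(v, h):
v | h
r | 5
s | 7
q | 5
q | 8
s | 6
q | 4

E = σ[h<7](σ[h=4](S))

Stepwise |·|:
  S → 6
  σ[h=4](S) → 1
  σ[h<7](σ[h=4](S)) → 1

|E| = 1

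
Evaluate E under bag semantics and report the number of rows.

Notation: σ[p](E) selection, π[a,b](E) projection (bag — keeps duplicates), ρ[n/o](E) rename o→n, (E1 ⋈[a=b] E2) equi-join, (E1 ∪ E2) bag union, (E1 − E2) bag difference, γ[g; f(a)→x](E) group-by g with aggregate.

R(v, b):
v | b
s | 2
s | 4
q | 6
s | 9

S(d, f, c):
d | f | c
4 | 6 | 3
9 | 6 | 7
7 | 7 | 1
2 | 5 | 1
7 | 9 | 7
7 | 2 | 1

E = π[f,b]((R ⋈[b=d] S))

Stepwise |·|:
  R → 4
  S → 6
  (R ⋈[b=d] S) → 3
  π[f,b]((R ⋈[b=d] S)) → 3

|E| = 3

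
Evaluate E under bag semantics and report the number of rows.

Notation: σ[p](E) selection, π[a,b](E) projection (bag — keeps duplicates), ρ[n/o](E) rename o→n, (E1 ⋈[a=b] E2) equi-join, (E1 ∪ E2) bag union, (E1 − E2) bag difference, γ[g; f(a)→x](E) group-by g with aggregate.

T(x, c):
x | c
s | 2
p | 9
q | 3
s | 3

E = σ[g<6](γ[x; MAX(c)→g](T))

Per-node cardinality:
  T → 4
  γ[x; MAX(c)→g](T) → 3
  σ[g<6](γ[x; MAX(c)→g](T)) → 2

|E| = 2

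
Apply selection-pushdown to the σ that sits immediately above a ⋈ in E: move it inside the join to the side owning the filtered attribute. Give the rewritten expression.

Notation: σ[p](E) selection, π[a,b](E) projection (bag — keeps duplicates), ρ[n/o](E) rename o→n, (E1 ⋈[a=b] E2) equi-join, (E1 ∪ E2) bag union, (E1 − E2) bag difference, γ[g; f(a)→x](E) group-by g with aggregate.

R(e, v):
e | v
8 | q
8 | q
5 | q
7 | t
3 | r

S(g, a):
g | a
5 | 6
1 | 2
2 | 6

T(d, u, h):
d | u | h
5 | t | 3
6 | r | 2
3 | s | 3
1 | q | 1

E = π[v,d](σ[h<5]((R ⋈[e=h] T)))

σ filters on h, owned by the right side.
E' = π[v,d]((R ⋈[e=h] σ[h<5](T)))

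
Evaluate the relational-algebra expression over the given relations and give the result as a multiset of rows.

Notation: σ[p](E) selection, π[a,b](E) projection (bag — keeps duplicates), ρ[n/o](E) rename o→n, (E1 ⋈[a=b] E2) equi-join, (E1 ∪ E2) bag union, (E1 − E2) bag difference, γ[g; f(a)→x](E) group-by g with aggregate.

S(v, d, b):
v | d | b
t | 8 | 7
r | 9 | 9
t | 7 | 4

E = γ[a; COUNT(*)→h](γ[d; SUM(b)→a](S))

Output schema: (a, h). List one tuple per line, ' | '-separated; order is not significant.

Stepwise |·|:
  S → 3
  γ[d; SUM(b)→a](S) → 3
  γ[a; COUNT(*)→h](γ[d; SUM(b)→a](S)) → 3

== RESULT ==
a | h
4 | 1
7 | 1
9 | 1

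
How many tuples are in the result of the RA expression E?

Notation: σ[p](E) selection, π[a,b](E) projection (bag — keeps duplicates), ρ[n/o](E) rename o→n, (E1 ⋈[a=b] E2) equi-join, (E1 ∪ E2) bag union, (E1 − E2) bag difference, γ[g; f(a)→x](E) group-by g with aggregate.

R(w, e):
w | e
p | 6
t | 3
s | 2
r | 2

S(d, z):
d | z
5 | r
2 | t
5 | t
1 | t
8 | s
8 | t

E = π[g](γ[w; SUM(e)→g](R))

Row counts bottom-up:
  R → 4
  γ[w; SUM(e)→g](R) → 4
  π[g](γ[w; SUM(e)→g](R)) → 4

|E| = 4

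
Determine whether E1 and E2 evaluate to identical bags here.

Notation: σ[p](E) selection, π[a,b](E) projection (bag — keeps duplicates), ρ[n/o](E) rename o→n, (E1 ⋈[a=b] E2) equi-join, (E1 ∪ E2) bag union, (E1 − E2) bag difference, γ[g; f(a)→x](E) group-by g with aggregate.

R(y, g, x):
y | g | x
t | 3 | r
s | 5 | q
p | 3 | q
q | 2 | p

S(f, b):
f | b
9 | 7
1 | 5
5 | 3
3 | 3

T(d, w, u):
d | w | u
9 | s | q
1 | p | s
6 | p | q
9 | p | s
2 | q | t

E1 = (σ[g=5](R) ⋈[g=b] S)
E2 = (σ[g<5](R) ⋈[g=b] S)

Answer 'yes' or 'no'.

E1 subexpression sizes:
  R → 4
  σ[g=5](R) → 1
  S → 4
  (σ[g=5](R) ⋈[g=b] S) → 1
E2 subexpression sizes:
  R → 4
  σ[g<5](R) → 3
  S → 4
  (σ[g<5](R) ⋈[g=b] S) → 4

E1 result:
y | g | x | f | b
s | 5 | q | 1 | 5
E2 result:
y | g | x | f | b
p | 3 | q | 3 | 3
p | 3 | q | 5 | 3
t | 3 | r | 3 | 3
t | 3 | r | 5 | 3
Witness: ('p', 3, 'q', 3, 3) appears 0× in E1 but 1× in E2.

no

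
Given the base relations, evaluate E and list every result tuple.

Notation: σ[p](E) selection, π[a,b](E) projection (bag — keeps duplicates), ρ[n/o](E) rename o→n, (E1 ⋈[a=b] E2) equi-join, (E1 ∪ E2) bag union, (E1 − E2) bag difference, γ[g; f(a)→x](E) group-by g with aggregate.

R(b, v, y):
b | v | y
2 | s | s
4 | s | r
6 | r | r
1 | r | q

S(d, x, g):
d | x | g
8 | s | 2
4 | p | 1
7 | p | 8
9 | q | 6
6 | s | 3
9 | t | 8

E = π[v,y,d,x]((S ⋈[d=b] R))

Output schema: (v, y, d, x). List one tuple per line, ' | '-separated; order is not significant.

Per-node cardinality:
  S → 6
  R → 4
  (S ⋈[d=b] R) → 2
  π[v,y,d,x]((S ⋈[d=b] R)) → 2

== RESULT ==
v | y | d | x
r | r | 6 | s
s | r | 4 | p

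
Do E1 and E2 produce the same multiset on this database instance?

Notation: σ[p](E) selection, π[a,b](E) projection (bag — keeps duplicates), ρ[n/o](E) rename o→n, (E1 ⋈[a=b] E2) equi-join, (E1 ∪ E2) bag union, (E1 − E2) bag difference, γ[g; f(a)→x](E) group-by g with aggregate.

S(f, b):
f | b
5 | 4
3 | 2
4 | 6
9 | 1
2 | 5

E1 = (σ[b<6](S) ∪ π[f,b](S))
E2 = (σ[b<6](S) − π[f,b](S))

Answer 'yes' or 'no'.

E1 per-node cardinality:
  S → 5
  σ[b<6](S) → 4
  S → 5
  π[f,b](S) → 5
  (σ[b<6](S) ∪ π[f,b](S)) → 9
E2 per-node cardinality:
  S → 5
  σ[b<6](S) → 4
  S → 5
  π[f,b](S) → 5
  (σ[b<6](S) − π[f,b](S)) → 0

E1 result:
f | b
2 | 5
2 | 5
3 | 2
3 | 2
4 | 6
5 | 4
5 | 4
9 | 1
9 | 1
E2 result:
f | b
(0 rows)
Witness: (2, 5) appears 2× in E1 but 0× in E2.

no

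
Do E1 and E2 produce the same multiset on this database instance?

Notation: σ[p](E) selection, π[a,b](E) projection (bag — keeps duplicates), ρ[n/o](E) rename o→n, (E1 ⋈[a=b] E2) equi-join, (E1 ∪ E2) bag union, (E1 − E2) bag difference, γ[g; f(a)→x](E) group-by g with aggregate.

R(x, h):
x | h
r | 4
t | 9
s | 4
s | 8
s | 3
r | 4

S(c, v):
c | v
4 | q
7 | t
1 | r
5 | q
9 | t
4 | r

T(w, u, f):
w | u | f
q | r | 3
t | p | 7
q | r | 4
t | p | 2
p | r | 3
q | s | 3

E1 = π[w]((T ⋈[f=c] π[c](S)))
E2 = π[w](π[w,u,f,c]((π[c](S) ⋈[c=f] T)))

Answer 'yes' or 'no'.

E1 row counts bottom-up:
  T → 6
  S → 6
  π[c](S) → 6
  (T ⋈[f=c] π[c](S)) → 3
  π[w]((T ⋈[f=c] π[c](S))) → 3
E2 row counts bottom-up:
  S → 6
  π[c](S) → 6
  T → 6
  (π[c](S) ⋈[c=f] T) → 3
  π[w,u,f,c]((π[c](S) ⋈[c=f] T)) → 3
  π[w](π[w,u,f,c]((π[c](S) ⋈[c=f] T))) → 3

E1 and E2 produce the same multiset:
w
q
q
t

yes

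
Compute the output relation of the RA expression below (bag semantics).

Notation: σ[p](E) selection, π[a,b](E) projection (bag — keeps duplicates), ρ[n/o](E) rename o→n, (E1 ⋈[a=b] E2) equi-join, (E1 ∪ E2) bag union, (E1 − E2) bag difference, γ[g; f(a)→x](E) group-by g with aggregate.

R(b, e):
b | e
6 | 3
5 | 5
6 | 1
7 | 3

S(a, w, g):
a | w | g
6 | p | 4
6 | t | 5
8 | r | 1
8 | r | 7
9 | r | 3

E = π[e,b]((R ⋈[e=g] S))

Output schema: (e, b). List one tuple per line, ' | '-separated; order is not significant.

Subexpression sizes:
  R → 4
  S → 5
  (R ⋈[e=g] S) → 4
  π[e,b]((R ⋈[e=g] S)) → 4

== RESULT ==
e | b
1 | 6
3 | 6
3 | 7
5 | 5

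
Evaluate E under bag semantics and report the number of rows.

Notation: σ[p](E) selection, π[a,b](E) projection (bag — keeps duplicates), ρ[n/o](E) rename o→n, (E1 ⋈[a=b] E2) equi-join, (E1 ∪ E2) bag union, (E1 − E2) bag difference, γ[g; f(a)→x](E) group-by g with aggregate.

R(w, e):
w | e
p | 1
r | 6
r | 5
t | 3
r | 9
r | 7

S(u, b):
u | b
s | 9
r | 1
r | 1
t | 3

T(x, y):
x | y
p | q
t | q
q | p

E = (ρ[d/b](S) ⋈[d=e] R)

Subexpression sizes:
  S → 4
  ρ[d/b](S) → 4
  R → 6
  (ρ[d/b](S) ⋈[d=e] R) → 4

|E| = 4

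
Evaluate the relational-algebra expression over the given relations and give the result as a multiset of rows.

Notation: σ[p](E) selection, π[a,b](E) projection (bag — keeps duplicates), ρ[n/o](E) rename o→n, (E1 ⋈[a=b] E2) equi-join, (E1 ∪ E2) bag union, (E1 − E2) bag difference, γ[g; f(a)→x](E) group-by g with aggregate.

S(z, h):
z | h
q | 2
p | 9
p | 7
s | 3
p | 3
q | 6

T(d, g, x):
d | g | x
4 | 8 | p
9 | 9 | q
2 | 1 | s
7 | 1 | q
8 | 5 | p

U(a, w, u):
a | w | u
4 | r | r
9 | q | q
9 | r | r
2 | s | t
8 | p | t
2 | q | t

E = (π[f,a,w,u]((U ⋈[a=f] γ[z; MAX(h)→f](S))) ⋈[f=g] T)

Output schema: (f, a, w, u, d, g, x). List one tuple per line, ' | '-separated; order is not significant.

Per-node cardinality:
  U → 6
  S → 6
  γ[z; MAX(h)→f](S) → 3
  (U ⋈[a=f] γ[z; MAX(h)→f](S)) → 2
  π[f,a,w,u]((U ⋈[a=f] γ[z; MAX(h)→f](S))) → 2
  T → 5
  (π[f,a,w,u]((U ⋈[a=f] γ[z; MAX(h)→f](S))) ⋈[f=g] T) → 2

== RESULT ==
f | a | w | u | d | g | x
9 | 9 | q | q | 9 | 9 | q
9 | 9 | r | r | 9 | 9 | q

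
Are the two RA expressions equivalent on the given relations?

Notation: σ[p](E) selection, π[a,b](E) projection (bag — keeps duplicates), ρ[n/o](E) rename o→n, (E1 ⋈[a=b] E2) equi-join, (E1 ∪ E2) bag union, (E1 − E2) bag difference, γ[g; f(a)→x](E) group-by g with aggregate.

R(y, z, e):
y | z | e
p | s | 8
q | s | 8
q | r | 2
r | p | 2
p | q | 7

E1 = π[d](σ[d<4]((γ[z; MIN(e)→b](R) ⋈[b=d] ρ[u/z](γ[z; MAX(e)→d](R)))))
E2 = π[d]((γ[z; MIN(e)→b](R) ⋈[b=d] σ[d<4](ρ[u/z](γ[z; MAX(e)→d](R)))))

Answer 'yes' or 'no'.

E1 per-node cardinality:
  R → 5
  γ[z; MIN(e)→b](R) → 4
  R → 5
  γ[z; MAX(e)→d](R) → 4
  ρ[u/z](γ[z; MAX(e)→d](R)) → 4
  (γ[z; MIN(e)→b](R) ⋈[b=d] ρ[u/z](γ[z; MAX(e)→d](R))) → 6
  σ[d<4]((γ[z; MIN(e)→b](R) ⋈[b=d] ρ[u/z](γ[z; MAX(e)→d](R)))) → 4
  π[d](σ[d<4]((γ[z; MIN(e)→b](R) ⋈[b=d] ρ[u/z](γ[z; MAX(e)→d](R))))) → 4
E2 per-node cardinality:
  R → 5
  γ[z; MIN(e)→b](R) → 4
  R → 5
  γ[z; MAX(e)→d](R) → 4
  ρ[u/z](γ[z; MAX(e)→d](R)) → 4
  σ[d<4](ρ[u/z](γ[z; MAX(e)→d](R))) → 2
  (γ[z; MIN(e)→b](R) ⋈[b=d] σ[d<4](ρ[u/z](γ[z; MAX(e)→d](R)))) → 4
  π[d]((γ[z; MIN(e)→b](R) ⋈[b=d] σ[d<4](ρ[u/z](γ[z; MAX(e)→d](R))))) → 4

E1 and E2 produce the same multiset:
d
2
2
2
2

yes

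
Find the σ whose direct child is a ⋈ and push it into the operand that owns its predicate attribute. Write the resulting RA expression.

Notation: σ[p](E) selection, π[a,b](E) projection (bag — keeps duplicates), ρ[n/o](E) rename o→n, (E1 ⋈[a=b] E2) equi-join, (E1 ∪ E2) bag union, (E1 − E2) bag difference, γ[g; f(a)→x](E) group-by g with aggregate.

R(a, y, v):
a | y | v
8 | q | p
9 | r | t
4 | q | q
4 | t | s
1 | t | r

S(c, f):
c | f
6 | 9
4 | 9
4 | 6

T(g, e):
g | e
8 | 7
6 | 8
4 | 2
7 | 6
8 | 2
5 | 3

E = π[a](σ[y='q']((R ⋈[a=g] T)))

σ filters on y, owned by the left side.
E' = π[a]((σ[y='q'](R) ⋈[a=g] T))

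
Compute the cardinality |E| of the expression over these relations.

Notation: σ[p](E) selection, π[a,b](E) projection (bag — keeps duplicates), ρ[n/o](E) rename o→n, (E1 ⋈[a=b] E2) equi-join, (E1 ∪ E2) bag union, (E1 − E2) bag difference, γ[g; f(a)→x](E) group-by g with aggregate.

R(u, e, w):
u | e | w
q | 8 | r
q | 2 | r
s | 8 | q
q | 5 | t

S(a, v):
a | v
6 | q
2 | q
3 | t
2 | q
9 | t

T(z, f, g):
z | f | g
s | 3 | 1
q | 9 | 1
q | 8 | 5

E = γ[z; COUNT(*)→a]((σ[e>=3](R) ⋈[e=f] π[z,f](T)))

Subexpression sizes:
  R → 4
  σ[e>=3](R) → 3
  T → 3
  π[z,f](T) → 3
  (σ[e>=3](R) ⋈[e=f] π[z,f](T)) → 2
  γ[z; COUNT(*)→a]((σ[e>=3](R) ⋈[e=f] π[z,f](T))) → 1

|E| = 1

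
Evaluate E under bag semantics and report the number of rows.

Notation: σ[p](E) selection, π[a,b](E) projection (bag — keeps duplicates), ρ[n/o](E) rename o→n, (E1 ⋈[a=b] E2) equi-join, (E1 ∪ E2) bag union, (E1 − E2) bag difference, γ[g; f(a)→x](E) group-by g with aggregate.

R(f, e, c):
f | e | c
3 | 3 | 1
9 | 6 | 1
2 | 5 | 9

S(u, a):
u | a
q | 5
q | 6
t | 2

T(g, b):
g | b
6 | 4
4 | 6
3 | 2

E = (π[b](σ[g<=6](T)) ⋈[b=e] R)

Stepwise |·|:
  T → 3
  σ[g<=6](T) → 3
  π[b](σ[g<=6](T)) → 3
  R → 3
  (π[b](σ[g<=6](T)) ⋈[b=e] R) → 1

|E| = 1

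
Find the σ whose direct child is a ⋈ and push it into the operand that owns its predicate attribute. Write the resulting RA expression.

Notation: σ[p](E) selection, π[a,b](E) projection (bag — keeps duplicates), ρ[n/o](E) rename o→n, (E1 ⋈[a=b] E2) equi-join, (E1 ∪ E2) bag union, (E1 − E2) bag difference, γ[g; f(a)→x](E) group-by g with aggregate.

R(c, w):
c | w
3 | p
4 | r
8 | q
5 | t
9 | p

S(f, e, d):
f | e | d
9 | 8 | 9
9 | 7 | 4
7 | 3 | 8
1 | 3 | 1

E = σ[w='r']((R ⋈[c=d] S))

σ filters on w, owned by the left side.
E' = (σ[w='r'](R) ⋈[c=d] S)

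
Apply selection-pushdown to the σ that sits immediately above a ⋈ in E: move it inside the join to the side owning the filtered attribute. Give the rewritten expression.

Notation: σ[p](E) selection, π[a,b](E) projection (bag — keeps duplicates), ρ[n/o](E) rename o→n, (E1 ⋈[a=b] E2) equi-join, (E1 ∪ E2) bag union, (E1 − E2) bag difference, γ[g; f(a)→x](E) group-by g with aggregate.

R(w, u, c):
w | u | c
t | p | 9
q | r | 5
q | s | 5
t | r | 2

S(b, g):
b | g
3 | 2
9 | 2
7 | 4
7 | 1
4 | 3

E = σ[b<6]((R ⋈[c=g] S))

σ filters on b, owned by the right side.
E' = (R ⋈[c=g] σ[b<6](S))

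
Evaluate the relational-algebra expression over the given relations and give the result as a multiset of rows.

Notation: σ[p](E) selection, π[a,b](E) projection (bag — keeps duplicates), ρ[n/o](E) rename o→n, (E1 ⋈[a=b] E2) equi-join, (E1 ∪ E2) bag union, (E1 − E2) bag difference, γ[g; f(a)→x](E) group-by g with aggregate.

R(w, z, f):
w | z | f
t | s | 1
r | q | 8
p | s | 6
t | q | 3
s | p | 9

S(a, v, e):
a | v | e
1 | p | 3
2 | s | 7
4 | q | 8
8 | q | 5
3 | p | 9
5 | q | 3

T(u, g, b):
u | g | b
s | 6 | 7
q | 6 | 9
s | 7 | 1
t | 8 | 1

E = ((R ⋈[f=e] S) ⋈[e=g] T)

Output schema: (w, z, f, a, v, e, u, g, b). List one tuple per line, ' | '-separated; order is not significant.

Subexpression sizes:
  R → 5
  S → 6
  (R ⋈[f=e] S) → 4
  T → 4
  ((R ⋈[f=e] S) ⋈[e=g] T) → 1

== RESULT ==
w | z | f | a | v | e | u | g | b
r | q | 8 | 4 | q | 8 | t | 8 | 1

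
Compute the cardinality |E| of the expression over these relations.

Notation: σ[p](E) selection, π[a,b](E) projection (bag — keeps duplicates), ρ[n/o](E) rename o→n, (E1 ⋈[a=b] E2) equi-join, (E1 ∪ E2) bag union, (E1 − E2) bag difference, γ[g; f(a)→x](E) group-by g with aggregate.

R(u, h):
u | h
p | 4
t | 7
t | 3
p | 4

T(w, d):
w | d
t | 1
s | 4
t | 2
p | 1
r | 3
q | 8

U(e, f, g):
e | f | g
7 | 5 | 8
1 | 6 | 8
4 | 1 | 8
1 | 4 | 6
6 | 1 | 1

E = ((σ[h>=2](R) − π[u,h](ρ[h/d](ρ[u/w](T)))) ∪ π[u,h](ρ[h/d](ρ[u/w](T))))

Per-node cardinality:
  R → 4
  σ[h>=2](R) → 4
  T → 6
  ρ[u/w](T) → 6
  ρ[h/d](ρ[u/w](T)) → 6
  π[u,h](ρ[h/d](ρ[u/w](T))) → 6
  (σ[h>=2](R) − π[u,h](ρ[h/d](ρ[u/w](T)))) → 4
  T → 6
  ρ[u/w](T) → 6
  ρ[h/d](ρ[u/w](T)) → 6
  π[u,h](ρ[h/d](ρ[u/w](T))) → 6
  ((σ[h>=2](R) − π[u,h](ρ[h/d](ρ[u/w](T)))) ∪ π[u,h](ρ[h/d](ρ[u/w](T)))) → 10

|E| = 10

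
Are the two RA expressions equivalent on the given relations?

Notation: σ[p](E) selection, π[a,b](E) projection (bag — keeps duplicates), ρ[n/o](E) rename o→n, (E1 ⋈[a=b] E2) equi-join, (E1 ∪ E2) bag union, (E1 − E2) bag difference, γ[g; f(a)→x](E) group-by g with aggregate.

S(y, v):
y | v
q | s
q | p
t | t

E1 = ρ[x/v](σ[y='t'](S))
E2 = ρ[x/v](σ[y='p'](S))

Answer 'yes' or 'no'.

E1 per-node cardinality:
  S → 3
  σ[y='t'](S) → 1
  ρ[x/v](σ[y='t'](S)) → 1
E2 per-node cardinality:
  S → 3
  σ[y='p'](S) → 0
  ρ[x/v](σ[y='p'](S)) → 0

E1 result:
y | x
t | t
E2 result:
y | x
(0 rows)
Witness: ('t', 't') appears 1× in E1 but 0× in E2.

no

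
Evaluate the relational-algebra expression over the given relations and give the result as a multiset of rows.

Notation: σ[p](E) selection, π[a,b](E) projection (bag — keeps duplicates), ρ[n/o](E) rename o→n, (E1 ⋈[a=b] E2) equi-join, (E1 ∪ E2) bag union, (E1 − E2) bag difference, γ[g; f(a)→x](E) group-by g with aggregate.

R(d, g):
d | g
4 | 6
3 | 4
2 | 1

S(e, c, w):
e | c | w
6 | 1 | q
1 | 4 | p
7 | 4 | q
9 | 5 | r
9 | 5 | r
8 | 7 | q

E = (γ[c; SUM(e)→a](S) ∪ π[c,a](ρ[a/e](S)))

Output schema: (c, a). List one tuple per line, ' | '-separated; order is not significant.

Per-node cardinality:
  S → 6
  γ[c; SUM(e)→a](S) → 4
  S → 6
  ρ[a/e](S) → 6
  π[c,a](ρ[a/e](S)) → 6
  (γ[c; SUM(e)→a](S) ∪ π[c,a](ρ[a/e](S))) → 10

== RESULT ==
c | a
1 | 6
1 | 6
4 | 1
4 | 7
4 | 8
5 | 9
5 | 9
5 | 18
7 | 8
7 | 8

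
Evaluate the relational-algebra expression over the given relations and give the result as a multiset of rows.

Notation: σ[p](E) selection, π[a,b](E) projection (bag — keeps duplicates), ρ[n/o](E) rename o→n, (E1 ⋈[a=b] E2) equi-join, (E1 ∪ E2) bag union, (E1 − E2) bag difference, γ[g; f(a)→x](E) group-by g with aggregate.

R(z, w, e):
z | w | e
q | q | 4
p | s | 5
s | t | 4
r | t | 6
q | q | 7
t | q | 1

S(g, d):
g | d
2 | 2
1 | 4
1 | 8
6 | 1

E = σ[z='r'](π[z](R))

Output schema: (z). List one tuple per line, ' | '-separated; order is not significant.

Per-node cardinality:
  R → 6
  π[z](R) → 6
  σ[z='r'](π[z](R)) → 1

== RESULT ==
z
r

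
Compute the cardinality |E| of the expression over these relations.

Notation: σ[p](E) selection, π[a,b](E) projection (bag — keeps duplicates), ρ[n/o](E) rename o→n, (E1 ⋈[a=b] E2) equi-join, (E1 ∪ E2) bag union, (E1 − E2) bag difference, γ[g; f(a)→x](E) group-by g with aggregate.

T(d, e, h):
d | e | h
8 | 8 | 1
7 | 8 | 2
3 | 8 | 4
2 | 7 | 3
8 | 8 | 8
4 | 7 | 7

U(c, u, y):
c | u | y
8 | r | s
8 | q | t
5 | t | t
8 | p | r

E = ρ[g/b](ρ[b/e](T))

Subexpression sizes:
  T → 6
  ρ[b/e](T) → 6
  ρ[g/b](ρ[b/e](T)) → 6

|E| = 6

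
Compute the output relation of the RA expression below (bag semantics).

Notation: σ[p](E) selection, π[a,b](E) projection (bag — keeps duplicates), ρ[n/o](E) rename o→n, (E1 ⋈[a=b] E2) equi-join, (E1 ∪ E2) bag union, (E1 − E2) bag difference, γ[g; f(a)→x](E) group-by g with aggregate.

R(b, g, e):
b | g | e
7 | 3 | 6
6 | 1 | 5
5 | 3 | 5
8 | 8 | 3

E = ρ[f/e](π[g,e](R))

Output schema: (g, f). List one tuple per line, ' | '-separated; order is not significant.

Stepwise |·|:
  R → 4
  π[g,e](R) → 4
  ρ[f/e](π[g,e](R)) → 4

== RESULT ==
g | f
1 | 5
3 | 5
3 | 6
8 | 3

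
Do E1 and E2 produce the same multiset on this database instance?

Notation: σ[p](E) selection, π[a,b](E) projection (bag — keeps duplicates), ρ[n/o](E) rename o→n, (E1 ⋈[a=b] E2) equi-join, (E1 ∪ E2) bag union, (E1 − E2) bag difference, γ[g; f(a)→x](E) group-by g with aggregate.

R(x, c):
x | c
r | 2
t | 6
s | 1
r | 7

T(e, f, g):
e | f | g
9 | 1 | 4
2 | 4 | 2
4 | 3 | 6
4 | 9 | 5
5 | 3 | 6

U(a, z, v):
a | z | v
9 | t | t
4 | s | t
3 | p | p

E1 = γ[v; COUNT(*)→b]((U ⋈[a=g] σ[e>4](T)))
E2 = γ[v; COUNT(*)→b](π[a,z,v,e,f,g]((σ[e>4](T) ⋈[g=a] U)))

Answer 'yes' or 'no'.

E1 per-node cardinality:
  U → 3
  T → 5
  σ[e>4](T) → 2
  (U ⋈[a=g] σ[e>4](T)) → 1
  γ[v; COUNT(*)→b]((U ⋈[a=g] σ[e>4](T))) → 1
E2 per-node cardinality:
  T → 5
  σ[e>4](T) → 2
  U → 3
  (σ[e>4](T) ⋈[g=a] U) → 1
  π[a,z,v,e,f,g]((σ[e>4](T) ⋈[g=a] U)) → 1
  γ[v; COUNT(*)→b](π[a,z,v,e,f,g]((σ[e>4](T) ⋈[g=a] U))) → 1

E1 and E2 produce the same multiset:
v | b
t | 1

yes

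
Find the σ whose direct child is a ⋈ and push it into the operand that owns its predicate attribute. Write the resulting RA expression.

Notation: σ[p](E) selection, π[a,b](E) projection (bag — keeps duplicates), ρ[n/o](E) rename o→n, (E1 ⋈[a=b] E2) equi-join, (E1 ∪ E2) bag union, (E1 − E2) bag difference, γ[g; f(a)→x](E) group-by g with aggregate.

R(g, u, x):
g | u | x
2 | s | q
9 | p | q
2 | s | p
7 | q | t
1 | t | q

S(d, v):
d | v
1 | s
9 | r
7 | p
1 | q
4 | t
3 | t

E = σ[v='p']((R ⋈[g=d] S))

σ filters on v, owned by the right side.
E' = (R ⋈[g=d] σ[v='p'](S))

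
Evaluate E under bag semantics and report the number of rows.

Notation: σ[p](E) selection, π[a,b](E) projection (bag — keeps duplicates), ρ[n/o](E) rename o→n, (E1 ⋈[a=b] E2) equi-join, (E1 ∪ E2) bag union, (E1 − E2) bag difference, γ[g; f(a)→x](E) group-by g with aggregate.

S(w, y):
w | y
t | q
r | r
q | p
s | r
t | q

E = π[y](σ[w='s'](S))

Subexpression sizes:
  S → 5
  σ[w='s'](S) → 1
  π[y](σ[w='s'](S)) → 1

|E| = 1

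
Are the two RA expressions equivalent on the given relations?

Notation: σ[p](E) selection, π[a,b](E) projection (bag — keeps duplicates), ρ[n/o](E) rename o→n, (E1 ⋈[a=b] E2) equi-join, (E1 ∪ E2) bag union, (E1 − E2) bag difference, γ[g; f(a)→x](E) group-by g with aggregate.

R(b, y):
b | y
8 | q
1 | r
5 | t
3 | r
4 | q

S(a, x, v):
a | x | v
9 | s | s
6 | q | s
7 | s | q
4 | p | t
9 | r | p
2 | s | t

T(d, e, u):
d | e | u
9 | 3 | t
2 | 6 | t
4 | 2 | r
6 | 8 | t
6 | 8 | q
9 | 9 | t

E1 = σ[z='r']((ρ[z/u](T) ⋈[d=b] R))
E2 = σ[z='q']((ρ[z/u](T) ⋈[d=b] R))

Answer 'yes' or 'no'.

E1 subexpression sizes:
  T → 6
  ρ[z/u](T) → 6
  R → 5
  (ρ[z/u](T) ⋈[d=b] R) → 1
  σ[z='r']((ρ[z/u](T) ⋈[d=b] R)) → 1
E2 subexpression sizes:
  T → 6
  ρ[z/u](T) → 6
  R → 5
  (ρ[z/u](T) ⋈[d=b] R) → 1
  σ[z='q']((ρ[z/u](T) ⋈[d=b] R)) → 0

E1 result:
d | e | z | b | y
4 | 2 | r | 4 | q
E2 result:
d | e | z | b | y
(0 rows)
Witness: (4, 2, 'r', 4, 'q') appears 1× in E1 but 0× in E2.

no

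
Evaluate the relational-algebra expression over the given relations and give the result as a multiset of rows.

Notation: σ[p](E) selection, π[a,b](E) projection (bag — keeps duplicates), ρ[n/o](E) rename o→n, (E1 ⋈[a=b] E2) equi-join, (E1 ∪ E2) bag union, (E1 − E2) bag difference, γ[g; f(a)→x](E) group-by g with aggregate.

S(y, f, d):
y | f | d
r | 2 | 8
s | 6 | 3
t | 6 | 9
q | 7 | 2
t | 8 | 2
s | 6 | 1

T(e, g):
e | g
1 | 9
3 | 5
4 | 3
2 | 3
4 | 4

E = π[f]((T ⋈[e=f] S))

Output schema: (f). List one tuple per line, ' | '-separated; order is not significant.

Per-node cardinality:
  T → 5
  S → 6
  (T ⋈[e=f] S) → 1
  π[f]((T ⋈[e=f] S)) → 1

== RESULT ==
f
2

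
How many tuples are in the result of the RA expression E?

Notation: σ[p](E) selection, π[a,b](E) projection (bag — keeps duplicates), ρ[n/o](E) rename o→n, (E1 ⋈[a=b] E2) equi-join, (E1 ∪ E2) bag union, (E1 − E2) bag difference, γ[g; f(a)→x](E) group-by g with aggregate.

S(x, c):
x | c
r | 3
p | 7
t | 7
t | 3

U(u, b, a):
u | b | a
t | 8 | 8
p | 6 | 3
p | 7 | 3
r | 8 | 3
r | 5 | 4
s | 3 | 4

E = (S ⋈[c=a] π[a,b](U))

Stepwise |·|:
  S → 4
  U → 6
  π[a,b](U) → 6
  (S ⋈[c=a] π[a,b](U)) → 6

|E| = 6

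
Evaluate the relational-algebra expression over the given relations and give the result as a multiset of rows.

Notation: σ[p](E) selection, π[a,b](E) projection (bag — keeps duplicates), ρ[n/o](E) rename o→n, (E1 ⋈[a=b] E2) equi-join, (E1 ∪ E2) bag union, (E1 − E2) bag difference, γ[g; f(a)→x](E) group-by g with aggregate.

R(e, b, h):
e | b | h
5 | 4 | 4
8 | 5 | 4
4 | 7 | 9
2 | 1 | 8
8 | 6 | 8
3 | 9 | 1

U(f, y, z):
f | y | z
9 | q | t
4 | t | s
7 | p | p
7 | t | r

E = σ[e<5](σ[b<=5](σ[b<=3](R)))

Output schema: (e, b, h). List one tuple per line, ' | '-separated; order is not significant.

Row counts bottom-up:
  R → 6
  σ[b<=3](R) → 1
  σ[b<=5](σ[b<=3](R)) → 1
  σ[e<5](σ[b<=5](σ[b<=3](R))) → 1

== RESULT ==
e | b | h
2 | 1 | 8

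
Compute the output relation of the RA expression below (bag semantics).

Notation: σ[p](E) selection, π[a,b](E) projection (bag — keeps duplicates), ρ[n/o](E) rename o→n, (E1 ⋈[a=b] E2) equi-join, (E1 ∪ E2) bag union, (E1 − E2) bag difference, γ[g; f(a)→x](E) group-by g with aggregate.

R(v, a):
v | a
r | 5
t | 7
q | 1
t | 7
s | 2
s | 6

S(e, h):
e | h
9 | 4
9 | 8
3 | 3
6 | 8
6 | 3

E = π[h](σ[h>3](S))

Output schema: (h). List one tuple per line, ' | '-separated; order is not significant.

Subexpression sizes:
  S → 5
  σ[h>3](S) → 3
  π[h](σ[h>3](S)) → 3

== RESULT ==
h
4
8
8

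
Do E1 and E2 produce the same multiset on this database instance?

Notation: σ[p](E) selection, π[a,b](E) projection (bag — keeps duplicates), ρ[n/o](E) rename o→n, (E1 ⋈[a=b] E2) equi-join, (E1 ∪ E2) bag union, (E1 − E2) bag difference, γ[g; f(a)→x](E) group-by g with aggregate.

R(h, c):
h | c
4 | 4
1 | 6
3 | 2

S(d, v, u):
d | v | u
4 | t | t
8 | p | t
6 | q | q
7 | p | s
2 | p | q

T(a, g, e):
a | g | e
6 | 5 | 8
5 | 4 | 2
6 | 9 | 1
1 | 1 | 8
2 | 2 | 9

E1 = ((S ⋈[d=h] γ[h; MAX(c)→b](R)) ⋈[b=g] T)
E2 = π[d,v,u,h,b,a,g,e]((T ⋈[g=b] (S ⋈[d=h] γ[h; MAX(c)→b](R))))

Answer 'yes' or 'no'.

E1 row counts bottom-up:
  S → 5
  R → 3
  γ[h; MAX(c)→b](R) → 3
  (S ⋈[d=h] γ[h; MAX(c)→b](R)) → 1
  T → 5
  ((S ⋈[d=h] γ[h; MAX(c)→b](R)) ⋈[b=g] T) → 1
E2 row counts bottom-up:
  T → 5
  S → 5
  R → 3
  γ[h; MAX(c)→b](R) → 3
  (S ⋈[d=h] γ[h; MAX(c)→b](R)) → 1
  (T ⋈[g=b] (S ⋈[d=h] γ[h; MAX(c)→b](R))) → 1
  π[d,v,u,h,b,a,g,e]((T ⋈[g=b] (S ⋈[d=h] γ[h; MAX(c)→b](R)))) → 1

E1 and E2 produce the same multiset:
d | v | u | h | b | a | g | e
4 | t | t | 4 | 4 | 5 | 4 | 2

yes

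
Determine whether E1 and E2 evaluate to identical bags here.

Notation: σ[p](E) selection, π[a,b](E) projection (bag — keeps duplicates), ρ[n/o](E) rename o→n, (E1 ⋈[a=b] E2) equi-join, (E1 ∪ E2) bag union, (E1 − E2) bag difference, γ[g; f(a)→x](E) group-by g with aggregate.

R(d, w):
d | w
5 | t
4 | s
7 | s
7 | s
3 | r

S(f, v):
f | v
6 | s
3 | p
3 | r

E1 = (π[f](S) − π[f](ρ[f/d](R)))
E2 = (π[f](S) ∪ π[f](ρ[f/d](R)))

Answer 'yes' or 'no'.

E1 per-node cardinality:
  S → 3
  π[f](S) → 3
  R → 5
  ρ[f/d](R) → 5
  π[f](ρ[f/d](R)) → 5
  (π[f](S) − π[f](ρ[f/d](R))) → 2
E2 per-node cardinality:
  S → 3
  π[f](S) → 3
  R → 5
  ρ[f/d](R) → 5
  π[f](ρ[f/d](R)) → 5
  (π[f](S) ∪ π[f](ρ[f/d](R))) → 8

E1 result:
f
3
6
E2 result:
f
3
3
3
4
5
6
7
7
Witness: (7,) appears 0× in E1 but 2× in E2.

no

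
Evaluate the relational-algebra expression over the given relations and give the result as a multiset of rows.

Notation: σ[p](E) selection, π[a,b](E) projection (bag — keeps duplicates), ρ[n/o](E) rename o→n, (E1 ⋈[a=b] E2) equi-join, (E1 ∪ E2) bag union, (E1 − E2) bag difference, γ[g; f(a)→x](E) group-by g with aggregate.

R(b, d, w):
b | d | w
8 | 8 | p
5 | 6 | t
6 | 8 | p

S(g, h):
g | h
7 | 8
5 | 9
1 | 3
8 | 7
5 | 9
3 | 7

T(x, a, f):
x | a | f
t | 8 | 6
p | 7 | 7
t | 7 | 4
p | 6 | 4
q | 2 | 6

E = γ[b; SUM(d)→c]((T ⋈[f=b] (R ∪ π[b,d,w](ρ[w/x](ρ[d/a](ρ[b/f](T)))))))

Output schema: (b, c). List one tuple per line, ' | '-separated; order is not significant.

Subexpression sizes:
  T → 5
  R → 3
  T → 5
  ρ[b/f](T) → 5
  ρ[d/a](ρ[b/f](T)) → 5
  ρ[w/x](ρ[d/a](ρ[b/f](T))) → 5
  π[b,d,w](ρ[w/x](ρ[d/a](ρ[b/f](T)))) → 5
  (R ∪ π[b,d,w](ρ[w/x](ρ[d/a](ρ[b/f](T))))) → 8
  (T ⋈[f=b] (R ∪ π[b,d,w](ρ[w/x](ρ[d/a](ρ[b/f](T)))))) → 11
  γ[b; SUM(d)→c]((T ⋈[f=b] (R ∪ π[b,d,w](ρ[w/x](ρ[d/a](ρ[b/f](T))))))) → 3

== RESULT ==
b | c
4 | 26
6 | 36
7 | 7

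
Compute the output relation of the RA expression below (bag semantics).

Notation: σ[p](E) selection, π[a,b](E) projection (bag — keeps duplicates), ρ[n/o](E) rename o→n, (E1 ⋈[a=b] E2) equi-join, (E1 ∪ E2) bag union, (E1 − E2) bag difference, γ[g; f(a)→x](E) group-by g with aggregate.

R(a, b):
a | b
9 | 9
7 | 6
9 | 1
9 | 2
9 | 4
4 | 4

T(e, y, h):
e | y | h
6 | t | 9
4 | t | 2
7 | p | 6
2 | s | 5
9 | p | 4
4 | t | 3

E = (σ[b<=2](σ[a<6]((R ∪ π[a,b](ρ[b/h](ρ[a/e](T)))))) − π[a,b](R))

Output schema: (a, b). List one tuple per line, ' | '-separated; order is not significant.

Stepwise |·|:
  R → 6
  T → 6
  ρ[a/e](T) → 6
  ρ[b/h](ρ[a/e](T)) → 6
  π[a,b](ρ[b/h](ρ[a/e](T))) → 6
  (R ∪ π[a,b](ρ[b/h](ρ[a/e](T)))) → 12
  σ[a<6]((R ∪ π[a,b](ρ[b/h](ρ[a/e](T))))) → 4
  σ[b<=2](σ[a<6]((R ∪ π[a,b](ρ[b/h](ρ[a/e](T)))))) → 1
  R → 6
  π[a,b](R) → 6
  (σ[b<=2](σ[a<6]((R ∪ π[a,b](ρ[b/h](ρ[a/e](T)))))) − π[a,b](R)) → 1

== RESULT ==
a | b
4 | 2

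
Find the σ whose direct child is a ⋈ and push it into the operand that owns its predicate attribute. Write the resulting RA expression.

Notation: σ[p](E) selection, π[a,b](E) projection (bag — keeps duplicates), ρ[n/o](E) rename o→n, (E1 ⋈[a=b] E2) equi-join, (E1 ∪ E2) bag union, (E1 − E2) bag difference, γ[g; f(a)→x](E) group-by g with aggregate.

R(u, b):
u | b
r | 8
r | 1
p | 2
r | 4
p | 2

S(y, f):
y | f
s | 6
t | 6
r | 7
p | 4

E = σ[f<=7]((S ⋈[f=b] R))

σ filters on f, owned by the left side.
E' = (σ[f<=7](S) ⋈[f=b] R)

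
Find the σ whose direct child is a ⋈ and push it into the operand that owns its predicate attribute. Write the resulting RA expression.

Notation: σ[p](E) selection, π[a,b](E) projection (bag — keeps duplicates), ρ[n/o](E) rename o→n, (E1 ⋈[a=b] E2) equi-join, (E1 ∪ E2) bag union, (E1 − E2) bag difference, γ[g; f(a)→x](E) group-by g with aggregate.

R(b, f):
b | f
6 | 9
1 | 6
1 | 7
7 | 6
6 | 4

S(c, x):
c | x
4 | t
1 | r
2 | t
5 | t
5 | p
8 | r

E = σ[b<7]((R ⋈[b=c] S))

σ filters on b, owned by the left side.
E' = (σ[b<7](R) ⋈[b=c] S)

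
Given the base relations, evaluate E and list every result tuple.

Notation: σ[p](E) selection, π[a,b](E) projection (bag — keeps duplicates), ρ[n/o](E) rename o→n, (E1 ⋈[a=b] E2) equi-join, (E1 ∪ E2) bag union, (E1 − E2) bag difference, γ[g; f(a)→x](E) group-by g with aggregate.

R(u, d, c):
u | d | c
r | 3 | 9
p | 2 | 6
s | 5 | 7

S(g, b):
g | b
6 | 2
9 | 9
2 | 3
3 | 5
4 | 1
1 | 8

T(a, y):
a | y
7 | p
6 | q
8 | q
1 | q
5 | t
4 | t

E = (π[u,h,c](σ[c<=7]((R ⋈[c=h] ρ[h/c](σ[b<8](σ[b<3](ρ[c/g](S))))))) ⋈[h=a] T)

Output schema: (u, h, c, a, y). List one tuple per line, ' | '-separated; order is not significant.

Row counts bottom-up:
  R → 3
  S → 6
  ρ[c/g](S) → 6
  σ[b<3](ρ[c/g](S)) → 2
  σ[b<8](σ[b<3](ρ[c/g](S))) → 2
  ρ[h/c](σ[b<8](σ[b<3](ρ[c/g](S)))) → 2
  (R ⋈[c=h] ρ[h/c](σ[b<8](σ[b<3](ρ[c/g](S))))) → 1
  σ[c<=7]((R ⋈[c=h] ρ[h/c](σ[b<8](σ[b<3](ρ[c/g](S)))))) → 1
  π[u,h,c](σ[c<=7]((R ⋈[c=h] ρ[h/c](σ[b<8](σ[b<3](ρ[c/g](S))))))) → 1
  T → 6
  (π[u,h,c](σ[c<=7]((R ⋈[c=h] ρ[h/c](σ[b<8](σ[b<3](ρ[c/g](S))))))) ⋈[h=a] T) → 1

== RESULT ==
u | h | c | a | y
p | 6 | 6 | 6 | q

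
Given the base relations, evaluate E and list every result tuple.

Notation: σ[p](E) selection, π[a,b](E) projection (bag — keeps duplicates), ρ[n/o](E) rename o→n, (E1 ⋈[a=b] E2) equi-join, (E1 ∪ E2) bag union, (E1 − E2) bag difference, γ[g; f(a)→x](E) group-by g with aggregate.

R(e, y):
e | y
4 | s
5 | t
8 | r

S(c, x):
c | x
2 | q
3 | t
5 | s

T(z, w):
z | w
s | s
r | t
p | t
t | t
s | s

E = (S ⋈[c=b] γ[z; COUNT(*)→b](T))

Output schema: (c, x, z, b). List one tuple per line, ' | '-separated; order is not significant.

Stepwise |·|:
  S → 3
  T → 5
  γ[z; COUNT(*)→b](T) → 4
  (S ⋈[c=b] γ[z; COUNT(*)→b](T)) → 1

== RESULT ==
c | x | z | b
2 | q | s | 2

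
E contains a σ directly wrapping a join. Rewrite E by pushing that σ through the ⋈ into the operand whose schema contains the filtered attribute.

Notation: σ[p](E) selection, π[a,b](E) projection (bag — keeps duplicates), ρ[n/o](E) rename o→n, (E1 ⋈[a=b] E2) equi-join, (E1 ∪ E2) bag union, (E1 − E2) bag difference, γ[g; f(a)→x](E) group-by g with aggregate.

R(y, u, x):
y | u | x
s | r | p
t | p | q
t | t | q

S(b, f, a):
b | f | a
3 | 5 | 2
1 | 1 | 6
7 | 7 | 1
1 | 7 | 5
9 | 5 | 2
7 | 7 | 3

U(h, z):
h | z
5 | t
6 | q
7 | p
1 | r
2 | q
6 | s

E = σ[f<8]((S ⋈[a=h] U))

σ filters on f, owned by the left side.
E' = (σ[f<8](S) ⋈[a=h] U)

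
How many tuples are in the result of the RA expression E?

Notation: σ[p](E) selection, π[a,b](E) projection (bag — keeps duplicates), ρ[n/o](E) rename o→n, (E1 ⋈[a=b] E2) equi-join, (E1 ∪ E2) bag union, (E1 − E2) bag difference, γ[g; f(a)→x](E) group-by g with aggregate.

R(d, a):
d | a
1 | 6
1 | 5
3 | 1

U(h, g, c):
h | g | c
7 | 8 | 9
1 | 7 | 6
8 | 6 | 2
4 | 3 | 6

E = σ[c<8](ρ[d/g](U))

Per-node cardinality:
  U → 4
  ρ[d/g](U) → 4
  σ[c<8](ρ[d/g](U)) → 3

|E| = 3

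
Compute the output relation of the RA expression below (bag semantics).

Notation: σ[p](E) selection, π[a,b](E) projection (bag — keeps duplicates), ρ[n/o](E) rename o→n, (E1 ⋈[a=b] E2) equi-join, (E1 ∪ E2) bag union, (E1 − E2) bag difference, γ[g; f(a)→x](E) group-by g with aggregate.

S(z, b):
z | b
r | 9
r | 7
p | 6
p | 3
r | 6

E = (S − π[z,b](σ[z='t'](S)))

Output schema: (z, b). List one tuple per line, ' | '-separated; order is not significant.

Per-node cardinality:
  S → 5
  S → 5
  σ[z='t'](S) → 0
  π[z,b](σ[z='t'](S)) → 0
  (S − π[z,b](σ[z='t'](S))) → 5

== RESULT ==
z | b
p | 3
p | 6
r | 6
r | 7
r | 9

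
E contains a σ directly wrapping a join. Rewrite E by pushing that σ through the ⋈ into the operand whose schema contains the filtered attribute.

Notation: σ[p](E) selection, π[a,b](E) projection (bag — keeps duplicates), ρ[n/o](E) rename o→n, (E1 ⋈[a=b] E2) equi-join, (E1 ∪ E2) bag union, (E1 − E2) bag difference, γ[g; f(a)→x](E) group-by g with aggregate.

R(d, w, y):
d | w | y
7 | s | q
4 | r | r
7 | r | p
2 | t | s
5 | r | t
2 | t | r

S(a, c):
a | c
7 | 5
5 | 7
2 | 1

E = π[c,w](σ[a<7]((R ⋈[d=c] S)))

σ filters on a, owned by the right side.
E' = π[c,w]((R ⋈[d=c] σ[a<7](S)))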